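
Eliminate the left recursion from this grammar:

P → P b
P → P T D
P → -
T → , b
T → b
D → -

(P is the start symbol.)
P → - P'
P' → b P'
P' → T D P'
P' → ε
T → , b
T → b
D → -

P is directly left-recursive. The standard transformation for
  A → A α₁ | ... | A α_m | β₁ | ... | β_n
is
  A  → β₁ A' | ... | β_n A'
  A' → α₁ A' | ... | α_m A' | ε

P → - becomes P → - P'
P → P b becomes P' → b P'
P → P T D becomes P' → T D P'
Add P' → ε

Productions for other non-terminals are unchanged:
  T → , b
  T → b
  D → -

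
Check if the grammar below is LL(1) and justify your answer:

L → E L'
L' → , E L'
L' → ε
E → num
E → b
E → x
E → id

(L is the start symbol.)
Yes, the grammar is LL(1).

A grammar is LL(1) if for each non-terminal N with multiple productions, the predict sets of those productions are pairwise disjoint, where PREDICT(N → α) = (FIRST(α) \ {ε}) ∪ (FOLLOW(N) if α ⇒* ε).

Relevant sets:
  FOLLOW(L') = { $ }

For L':
  PREDICT(L' → ',' E L') = { ',' }
  PREDICT(L' → ε) = { $ }
For E:
  PREDICT(E → num) = { 'num' }
  PREDICT(E → b) = { 'b' }
  PREDICT(E → x) = { 'x' }
  PREDICT(E → id) = { 'id' }
L has a single production, so nothing to check there.

All predict sets are disjoint. The grammar IS LL(1).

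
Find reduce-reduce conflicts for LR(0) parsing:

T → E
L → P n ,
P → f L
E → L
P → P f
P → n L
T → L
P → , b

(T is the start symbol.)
Yes — I3: [E → L .] vs [T → L .]

Augment with T' → T and build the canonical LR(0) collection (I0 = CLOSURE({[T' → . T]}), then GOTO on every symbol after a dot until no new states appear). It has 14 states:
  I0: { [E → . L], [L → . P n ,], [P → . , b], [P → . P f], [P → . f L], [P → . n L], [T → . E], [T → . L], [T' → . T] }  — shift
  I1: { [P → , . b] }  — shift
  I2: { [T → E .] }  — reduce
  I3: { [E → L .], [T → L .] }  — 2 reduces
  I4: { [L → P . n ,], [P → P . f] }  — shift
  I5: { [T' → T .] }  — accept
  I6: { [L → . P n ,], [P → . , b], [P → . P f], [P → . f L], [P → . n L], [P → f . L] }  — shift
  I7: { [L → . P n ,], [P → . , b], [P → . P f], [P → . f L], [P → . n L], [P → n . L] }  — shift
  I8: { [P → n L .] }  — reduce
  I9: { [P → f L .] }  — reduce
  I10: { [P → P f .] }  — reduce
  I11: { [L → P n . ,] }  — shift
  I12: { [L → P n , .] }  — reduce
  I13: { [P → , b .] }  — reduce

I3 contains complete items [E → L .], [T → L .] — reduce-reduce conflict.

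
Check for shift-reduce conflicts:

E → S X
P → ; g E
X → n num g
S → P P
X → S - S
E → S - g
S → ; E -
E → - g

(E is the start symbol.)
No shift-reduce conflicts

A shift-reduce conflict occurs when an LR(0) state has both:
  - a complete (reduce) item [A → α .] (dot at the end), and
  - a shift item [B → β . c γ] (dot before a terminal).

Augment with E' → E and build the canonical LR(0) collection (I0 = CLOSURE({[E' → . E]}), then GOTO on every symbol after a dot until no new states appear). It has 22 states:
  I0: { [E → . - g], [E → . S - g], [E → . S X], [E' → . E], [P → . ; g E], [S → . ; E -], [S → . P P] }  — shift
  I1: { [E → - . g] }  — shift
  I2: { [E → . - g], [E → . S - g], [E → . S X], [P → . ; g E], [P → ; . g E], [S → . ; E -], [S → . P P], [S → ; . E -] }  — shift
  I3: { [E' → E .] }  — accept
  I4: { [P → . ; g E], [S → P . P] }  — shift
  I5: { [E → S . - g], [E → S . X], [P → . ; g E], [S → . ; E -], [S → . P P], [X → . S - S], [X → . n num g] }  — shift
  I6: { [E → S - . g] }  — shift
  I7: { [X → S . - S] }  — shift
  I8: { [E → S X .] }  — reduce
  I9: { [X → n . num g] }  — shift
  I10: { [X → n num . g] }  — shift
  I11: { [X → n num g .] }  — reduce
  I12: { [P → . ; g E], [S → . ; E -], [S → . P P], [X → S - . S] }  — shift
  I13: { [X → S - S .] }  — reduce
  I14: { [E → S - g .] }  — reduce
  I15: { [P → ; . g E] }  — shift
  I16: { [S → P P .] }  — reduce
  I17: { [E → . - g], [E → . S - g], [E → . S X], [P → . ; g E], [P → ; g . E], [S → . ; E -], [S → . P P] }  — shift
  I18: { [P → ; g E .] }  — reduce
  I19: { [S → ; E . -] }  — shift
  I20: { [S → ; E - .] }  — reduce
  I21: { [E → - g .] }  — reduce

No state contains both a complete item and a shift item.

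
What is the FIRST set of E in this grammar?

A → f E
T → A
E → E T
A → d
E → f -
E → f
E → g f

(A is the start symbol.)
To compute FIRST(E), examine every production with E on the left-hand side, reading each right-hand side left to right until a non-nullable symbol is reached.

From E → E T:
  - E is the symbol being defined: contributes nothing new
    E is not nullable, so stop
From E → f -:
  - f is a terminal: add 'f' and stop
From E → f:
  - f is a terminal: add 'f' and stop
From E → g f:
  - g is a terminal: add 'g' and stop

Collecting: FIRST(E) = { 'f', 'g' }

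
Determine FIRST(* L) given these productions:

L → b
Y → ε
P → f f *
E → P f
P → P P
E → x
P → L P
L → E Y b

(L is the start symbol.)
To compute FIRST(* L), process the symbols left to right:
Symbol * is a terminal. Add '*' and stop.
FIRST(* L) = { '*' }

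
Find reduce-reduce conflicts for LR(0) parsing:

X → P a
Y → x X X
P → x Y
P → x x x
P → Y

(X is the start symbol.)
Augment with X' → X and build the canonical LR(0) collection (I0 = CLOSURE({[X' → . X]}), then GOTO on every symbol after a dot until no new states appear). It has 11 states:
  I0: { [P → . Y], [P → . x Y], [P → . x x x], [X → . P a], [X' → . X], [Y → . x X X] }  — shift
  I1: { [X → P . a] }  — shift
  I2: { [X' → X .] }  — accept
  I3: { [P → Y .] }  — reduce
  I4: { [P → . Y], [P → . x Y], [P → . x x x], [P → x . Y], [P → x . x x], [X → . P a], [Y → . x X X], [Y → x . X X] }  — shift
  I5: { [P → . Y], [P → . x Y], [P → . x x x], [X → . P a], [Y → . x X X], [Y → x X . X] }  — shift
  I6: { [P → Y .], [P → x Y .] }  — 2 reduces
  I7: { [P → . Y], [P → . x Y], [P → . x x x], [P → x . Y], [P → x . x x], [P → x x . x], [X → . P a], [Y → . x X X], [Y → x . X X] }  — shift
  I8: { [P → . Y], [P → . x Y], [P → . x x x], [P → x . Y], [P → x . x x], [P → x x . x], [P → x x x .], [X → . P a], [Y → . x X X], [Y → x . X X] }  — shift, reduce
  I9: { [Y → x X X .] }  — reduce
  I10: { [X → P a .] }  — reduce

I6 contains complete items [P → Y .], [P → x Y .] — reduce-reduce conflict.

Answer: Yes — I6: [P → Y .] vs [P → x Y .]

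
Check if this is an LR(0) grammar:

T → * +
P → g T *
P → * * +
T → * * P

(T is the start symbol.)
A grammar is LR(0) if no state in the canonical LR(0) collection has:
  - both a shift item (dot before a terminal) and a complete item (shift-reduce conflict), or
  - two or more complete items (reduce-reduce conflict; the accept item [T' → T .] counts as a complete item here).

Augment with T' → T and build the canonical LR(0) collection (I0 = CLOSURE({[T' → . T]}), then GOTO on every symbol after a dot until no new states appear). It has 12 states:
  I0: { [T → . * * P], [T → . * +], [T' → . T] }  — shift
  I1: { [T → * . * P], [T → * . +] }  — shift
  I2: { [T' → T .] }  — accept
  I3: { [P → . * * +], [P → . g T *], [T → * * . P] }  — shift
  I4: { [T → * + .] }  — reduce
  I5: { [P → * . * +] }  — shift
  I6: { [T → * * P .] }  — reduce
  I7: { [P → g . T *], [T → . * * P], [T → . * +] }  — shift
  I8: { [P → g T . *] }  — shift
  I9: { [P → g T * .] }  — reduce
  I10: { [P → * * . +] }  — shift
  I11: { [P → * * + .] }  — reduce

Every state is either a pure shift/goto state or contains exactly one complete item and nothing to shift — no conflicts. The grammar is LR(0).

Answer: Yes, the grammar is LR(0)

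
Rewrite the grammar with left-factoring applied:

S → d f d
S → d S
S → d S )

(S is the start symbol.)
S → d S'
S' → f d
S' → S S''
S'' → ε
S'' → )

Left-factoring transforms A → αβ₁ | αβ₂ into A → αA' and A' → β₁ | β₂
(α is the longest common prefix among the alternatives). Repeat until
no nonterminal has two alternatives with a common prefix.

Round 1: S has alternatives sharing prefix 'd'. Introduce S': S → d S'
  Add: S' → f d
  Add: S' → S
  Add: S' → S )

Round 2: S' has alternatives sharing prefix 'S'. Introduce S'': S' → S S''
  Add: S'' → ε
  Add: S'' → )

No remaining common prefixes — done.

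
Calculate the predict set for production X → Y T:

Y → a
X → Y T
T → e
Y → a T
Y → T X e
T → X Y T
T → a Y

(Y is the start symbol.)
PREDICT(X → Y T) = (FIRST(RHS) \ {ε}) ∪ (FOLLOW(X) if ε ∈ FIRST(RHS), i.e. RHS ⇒* ε)
FIRST(Y) = { 'a', 'e' }
FIRST(Y T) = { 'a', 'e' }
ε ∉ FIRST(Y T), so FOLLOW(X) is not added.
PREDICT(X → Y T) = { 'a', 'e' }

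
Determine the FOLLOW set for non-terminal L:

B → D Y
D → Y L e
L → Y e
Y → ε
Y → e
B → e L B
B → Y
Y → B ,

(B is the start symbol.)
{ $, ',', 'e' }

To compute FOLLOW(L), find every occurrence of L on a right-hand side N → α L β: add FIRST(β) \ {ε}, and if β is empty or nullable also add FOLLOW(N). Iterate to a fixed point.

In D → Y L e: L is followed by e, add FIRST(e) \ {ε} = { 'e' }
In B → e L B: L is followed by B, add FIRST(B) \ {ε} = { ',', 'e' }
  B is nullable, so also add FOLLOW(B)

The FOLLOW sets referred to above (computed the same way, to a fixed point):
  FOLLOW(B) = { $, ',' }

Taking the union: FOLLOW(L) = { $, ',', 'e' }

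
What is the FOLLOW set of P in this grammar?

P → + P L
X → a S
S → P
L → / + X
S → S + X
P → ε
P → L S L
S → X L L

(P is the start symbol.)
To compute FOLLOW(P), find every occurrence of P on a right-hand side N → α P β: add FIRST(β) \ {ε}, and if β is empty or nullable also add FOLLOW(N). Iterate to a fixed point.

P is the start symbol, so $ ∈ FOLLOW(P).
In P → + P L: P is followed by L, add FIRST(L) \ {ε} = { '/' }
In S → P: P is at the end, add FOLLOW(S)

The FOLLOW sets referred to above (computed the same way, to a fixed point):
  FOLLOW(S) = { $, '+', '/', 'a' }

Taking the union: FOLLOW(P) = { $, '+', '/', 'a' }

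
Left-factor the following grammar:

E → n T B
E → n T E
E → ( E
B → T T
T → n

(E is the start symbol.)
E → n T E'
E' → B
E' → E
E → ( E
B → T T
T → n

Left-factoring transforms A → αβ₁ | αβ₂ into A → αA' and A' → β₁ | β₂
(α is the longest common prefix among the alternatives). Repeat until
no nonterminal has two alternatives with a common prefix.

Round 1: E has alternatives sharing prefix 'n T'. Introduce E': E → n T E'
  Add: E' → B
  Add: E' → E

No remaining common prefixes — done.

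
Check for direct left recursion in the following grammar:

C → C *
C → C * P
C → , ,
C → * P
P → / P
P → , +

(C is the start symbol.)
Yes, C is left-recursive

C → C *: LEFT RECURSIVE (starts with C)
C → C * P: LEFT RECURSIVE (starts with C)
C → , ,: starts with ','
C → * P: starts with '*'
P → / P: starts with '/'
P → , +: starts with ','

The grammar has direct left recursion on: C.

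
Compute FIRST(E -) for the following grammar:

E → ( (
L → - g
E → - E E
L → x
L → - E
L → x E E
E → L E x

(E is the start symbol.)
{ '(', '-', 'x' }

FIRST sets of the non-terminals involved (from the grammar, by fixed-point iteration):
  FIRST(E) = { '(', '-', 'x' }

To compute FIRST(E -), process the symbols left to right:
Symbol E is a non-terminal. Add FIRST(E) \ {ε} = { '(', '-', 'x' }
E is not nullable (ε ∉ FIRST(E)), so stop here.
FIRST(E -) = { '(', '-', 'x' }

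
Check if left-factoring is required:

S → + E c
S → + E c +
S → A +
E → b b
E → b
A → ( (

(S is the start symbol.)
Left-factoring is needed when two productions for the same non-terminal
share a common prefix on the right-hand side.

Productions for S:
  S → + E c
  S → + E c +
  S → A +
Productions for E:
  E → b b
  E → b

Found common prefix '+ E c' in productions for S
Found common prefix 'b' in productions for E

Answer: Yes, S has productions with common prefix '+ E c'; E has productions with common prefix 'b'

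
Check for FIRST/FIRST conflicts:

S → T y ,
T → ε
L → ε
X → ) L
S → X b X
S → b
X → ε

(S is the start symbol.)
Yes. S → X b X / S → b on { 'b' }

A FIRST/FIRST conflict occurs when two productions N → α and N → β for the same non-terminal have FIRST(α) ∩ FIRST(β) ≠ ∅ (with ε ∈ FIRST of a nullable right-hand side, so two nullable alternatives also conflict).

FIRST sets of the non-terminals at (or reachable through a nullable prefix from) the front of some alternative:
  FIRST(T) = { ε }
  FIRST(X) = { ')', ε }

Productions for S:
  S → T y ,: FIRST = { 'y' }
  S → X b X: FIRST = { ')', 'b' }
  S → b: FIRST = { 'b' }
Productions for X:
  X → ) L: FIRST = { ')' }
  X → ε: FIRST = { ε }
T, L have only one production, so no FIRST/FIRST conflict is possible there.

Conflict for S: S → X b X and S → b
  Overlap: { 'b' }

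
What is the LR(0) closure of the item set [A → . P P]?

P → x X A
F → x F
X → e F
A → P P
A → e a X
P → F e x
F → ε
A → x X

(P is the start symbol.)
{ [A → . P P], [F → . x F], [F → .], [P → . F e x], [P → . x X A] }

To compute CLOSURE, for each item [A → α.Bβ] where B is a non-terminal, add [B → .γ] for all productions B → γ; repeat for the newly added items until nothing changes.

Start with: [A → . P P]
  [A → . P P] has the dot before P: add [P → . x X A], [P → . F e x]
  [P → . F e x] has the dot before F: add [F → . x F], [F → .]
No further items can be added.

CLOSURE = { [A → . P P], [F → . x F], [F → .], [P → . F e x], [P → . x X A] }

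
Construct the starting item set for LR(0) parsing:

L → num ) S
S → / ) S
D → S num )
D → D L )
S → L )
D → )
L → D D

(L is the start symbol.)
First, augment the grammar with L' → L
I₀ = CLOSURE({ [L' → . L] }):
  [L' → . L] has the dot before L: add [L → . num ) S], [L → . D D]
  [L → . D D] has the dot before D: add [D → . S num )], [D → . D L )], [D → . )]
  [D → . S num )] has the dot before S: add [S → . / ) S], [S → . L )]
No further items can be added.

I₀ = { [D → . )], [D → . D L )], [D → . S num )], [L → . D D], [L → . num ) S], [L' → . L], [S → . / ) S], [S → . L )] }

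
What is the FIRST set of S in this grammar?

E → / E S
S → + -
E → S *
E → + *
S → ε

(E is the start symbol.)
{ '+', ε }

To compute FIRST(S), examine every production with S on the left-hand side, reading each right-hand side left to right until a non-nullable symbol is reached.

From S → + -:
  - '+' is a terminal: add '+' and stop
From S → ε:
  - ε-production, so ε ∈ FIRST(S)

Collecting: FIRST(S) = { '+', ε }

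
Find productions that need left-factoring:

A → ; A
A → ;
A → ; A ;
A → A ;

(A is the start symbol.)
Left-factoring is needed when two productions for the same non-terminal
share a common prefix on the right-hand side.

Productions for A:
  A → ; A
  A → ;
  A → ; A ;
  A → A ;

Found common prefix ';' in productions for A

Answer: Yes, A has productions with common prefix ';'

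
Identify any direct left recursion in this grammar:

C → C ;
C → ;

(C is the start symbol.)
Direct left recursion occurs when N → N α for some non-terminal N (the right-hand side begins with the left-hand side itself).

C → C ;: LEFT RECURSIVE (starts with C)
C → ;: starts with ';'

The grammar has direct left recursion on: C.

Answer: Yes, C is left-recursive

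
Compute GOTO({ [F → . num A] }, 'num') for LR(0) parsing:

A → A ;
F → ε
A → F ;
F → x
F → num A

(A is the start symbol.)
{ [A → . A ;], [A → . F ;], [F → . num A], [F → . x], [F → .], [F → num . A] }

GOTO(I, 'num') = CLOSURE({ [A → αX.β] : [A → α.Xβ] ∈ I, X = 'num' })

Items with dot before 'num', with the dot advanced:
  [F → . num A] → [F → num . A]
Closure of the advanced items:
  [F → num . A] has the dot before A: add [A → . A ;], [A → . F ;]
  [A → . F ;] has the dot before F: add [F → .], [F → . x], [F → . num A]

GOTO = { [A → . A ;], [A → . F ;], [F → . num A], [F → . x], [F → .], [F → num . A] }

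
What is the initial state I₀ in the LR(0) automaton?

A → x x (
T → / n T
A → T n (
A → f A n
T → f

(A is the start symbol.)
{ [A → . T n (], [A → . f A n], [A → . x x (], [A' → . A], [T → . / n T], [T → . f] }

First, augment the grammar with A' → A
I₀ = CLOSURE({ [A' → . A] }):
  [A' → . A] has the dot before A: add [A → . x x (], [A → . T n (], [A → . f A n]
  [A → . T n (] has the dot before T: add [T → . / n T], [T → . f]
No further items can be added.

I₀ = { [A → . T n (], [A → . f A n], [A → . x x (], [A' → . A], [T → . / n T], [T → . f] }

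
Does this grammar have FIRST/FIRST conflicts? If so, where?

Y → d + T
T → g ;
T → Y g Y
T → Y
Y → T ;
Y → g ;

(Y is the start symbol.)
Yes. Y → d '+' T / Y → T ';' on { 'd' }; Y → T ';' / Y → g ';' on { 'g' }; T → g ';' / T → Y g Y on { 'g' }; T → g ';' / T → Y on { 'g' }; T → Y g Y / T → Y on { 'd', 'g' }

A FIRST/FIRST conflict occurs when two productions N → α and N → β for the same non-terminal have FIRST(α) ∩ FIRST(β) ≠ ∅ (with ε ∈ FIRST of a nullable right-hand side, so two nullable alternatives also conflict).

FIRST sets of the non-terminals at (or reachable through a nullable prefix from) the front of some alternative:
  FIRST(T) = { 'd', 'g' }
  FIRST(Y) = { 'd', 'g' }

Productions for Y:
  Y → d + T: FIRST = { 'd' }
  Y → T ;: FIRST = { 'd', 'g' }
  Y → g ;: FIRST = { 'g' }
Productions for T:
  T → g ;: FIRST = { 'g' }
  T → Y g Y: FIRST = { 'd', 'g' }
  T → Y: FIRST = { 'd', 'g' }

Conflict for Y: Y → d + T and Y → T ;
  Overlap: { 'd' }
Conflict for Y: Y → T ; and Y → g ;
  Overlap: { 'g' }
Conflict for T: T → g ; and T → Y g Y
  Overlap: { 'g' }
Conflict for T: T → g ; and T → Y
  Overlap: { 'g' }
Conflict for T: T → Y g Y and T → Y
  Overlap: { 'd', 'g' }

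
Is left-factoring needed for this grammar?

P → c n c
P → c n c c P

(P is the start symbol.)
Left-factoring is needed when two productions for the same non-terminal
share a common prefix on the right-hand side.

Productions for P:
  P → c n c
  P → c n c c P

Found common prefix 'c n c' in productions for P

Answer: Yes, P has productions with common prefix 'c n c'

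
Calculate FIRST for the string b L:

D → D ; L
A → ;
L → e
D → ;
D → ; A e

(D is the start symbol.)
To compute FIRST(b L), process the symbols left to right:
Symbol b is a terminal. Add 'b' and stop.
FIRST(b L) = { 'b' }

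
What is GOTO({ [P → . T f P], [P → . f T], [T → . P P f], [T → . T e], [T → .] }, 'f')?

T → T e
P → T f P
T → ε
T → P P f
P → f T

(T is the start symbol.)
GOTO(I, 'f') = CLOSURE({ [A → αX.β] : [A → α.Xβ] ∈ I, X = 'f' })

Items with dot before 'f', with the dot advanced:
  [P → . f T] → [P → f . T]
Closure of the advanced items:
  [P → f . T] has the dot before T: add [T → . T e], [T → .], [T → . P P f]
  [T → . P P f] has the dot before P: add [P → . T f P], [P → . f T]

GOTO = { [P → . T f P], [P → . f T], [P → f . T], [T → . P P f], [T → . T e], [T → .] }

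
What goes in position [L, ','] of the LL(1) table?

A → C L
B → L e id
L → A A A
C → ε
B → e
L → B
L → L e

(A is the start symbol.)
Empty (error entry)

To find M[L, ','], we find productions for L where ',' is in the predict set (PREDICT(N → α) = (FIRST(α) \ {ε}) ∪ (FOLLOW(N) if α ⇒* ε)).

Relevant sets:
  FIRST(A) = { 'e' }
  FIRST(B) = { 'e' }
  FIRST(L) = { 'e' }

L → A A A: PREDICT = { 'e' }
L → B: PREDICT = { 'e' }
L → L e: PREDICT = { 'e' }

M[L, ','] is empty (no production applies)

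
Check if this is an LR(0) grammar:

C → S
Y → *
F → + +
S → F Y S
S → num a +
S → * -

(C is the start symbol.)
Yes, the grammar is LR(0)

A grammar is LR(0) if no state in the canonical LR(0) collection has:
  - both a shift item (dot before a terminal) and a complete item (shift-reduce conflict), or
  - two or more complete items (reduce-reduce conflict; the accept item [C' → C .] counts as a complete item here).

Augment with C' → C and build the canonical LR(0) collection (I0 = CLOSURE({[C' → . C]}), then GOTO on every symbol after a dot until no new states appear). It has 14 states:
  I0: { [C → . S], [C' → . C], [F → . + +], [S → . * -], [S → . F Y S], [S → . num a +] }  — shift
  I1: { [S → * . -] }  — shift
  I2: { [F → + . +] }  — shift
  I3: { [C' → C .] }  — accept
  I4: { [S → F . Y S], [Y → . *] }  — shift
  I5: { [C → S .] }  — reduce
  I6: { [S → num . a +] }  — shift
  I7: { [S → num a . +] }  — shift
  I8: { [S → num a + .] }  — reduce
  I9: { [Y → * .] }  — reduce
  I10: { [F → . + +], [S → . * -], [S → . F Y S], [S → . num a +], [S → F Y . S] }  — shift
  I11: { [S → F Y S .] }  — reduce
  I12: { [F → + + .] }  — reduce
  I13: { [S → * - .] }  — reduce

Every state is either a pure shift/goto state or contains exactly one complete item and nothing to shift — no conflicts. The grammar is LR(0).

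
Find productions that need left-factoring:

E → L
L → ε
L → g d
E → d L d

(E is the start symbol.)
No, left-factoring is not needed

Left-factoring is needed when two productions for the same non-terminal
share a common prefix on the right-hand side.

Productions for E:
  E → L
  E → d L d
Productions for L:
  L → ε
  L → g d

No common prefixes found.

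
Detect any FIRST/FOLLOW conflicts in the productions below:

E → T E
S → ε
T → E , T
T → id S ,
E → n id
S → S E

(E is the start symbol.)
Yes. S → S E with FOLLOW(S) on { 'id', 'n' }

A FIRST/FOLLOW conflict occurs when a non-terminal N has a nullable alternative N → β (β ⇒* ε) and another alternative N → α with FIRST(α) ∩ FOLLOW(N) ≠ ∅: on such a lookahead the parser cannot decide between expanding α and letting N vanish via β.

Nullable non-terminals: S.
FIRST sets used below: FIRST(S) = { 'id', 'n', ε }, FIRST(E) = { 'id', 'n' }

S: nullable alternative(s) S → ε; FOLLOW(S) = { ',', 'id', 'n' }
  S → ε: FIRST \ {ε} = { } — this is the only nullable alternative, skip
  S → S E: FIRST \ {ε} = { 'id', 'n' } — overlaps FOLLOW(S) on { 'id', 'n' }: CONFLICT

E, T have no nullable alternative, so no FIRST/FOLLOW check is needed there.

So the grammar has 1 FIRST/FOLLOW conflict (marked CONFLICT above).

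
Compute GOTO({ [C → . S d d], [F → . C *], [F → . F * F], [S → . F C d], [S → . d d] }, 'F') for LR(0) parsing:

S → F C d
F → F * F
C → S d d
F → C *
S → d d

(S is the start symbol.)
GOTO(I, 'F') = CLOSURE({ [A → αX.β] : [A → α.Xβ] ∈ I, X = 'F' })

Items with dot before 'F', with the dot advanced:
  [F → . F * F] → [F → F . * F]
  [S → . F C d] → [S → F . C d]
Closure of the advanced items:
  [S → F . C d] has the dot before C: add [C → . S d d]
  [C → . S d d] has the dot before S: add [S → . F C d], [S → . d d]
  [S → . F C d] has the dot before F: add [F → . F * F], [F → . C *]

GOTO = { [C → . S d d], [F → . C *], [F → . F * F], [F → F . * F], [S → . F C d], [S → . d d], [S → F . C d] }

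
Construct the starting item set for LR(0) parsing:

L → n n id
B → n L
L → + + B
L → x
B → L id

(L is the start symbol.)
{ [L → . + + B], [L → . n n id], [L → . x], [L' → . L] }

First, augment the grammar with L' → L
I₀ = CLOSURE({ [L' → . L] }):
  [L' → . L] has the dot before L: add [L → . n n id], [L → . + + B], [L → . x]
No further items can be added.

I₀ = { [L → . + + B], [L → . n n id], [L → . x], [L' → . L] }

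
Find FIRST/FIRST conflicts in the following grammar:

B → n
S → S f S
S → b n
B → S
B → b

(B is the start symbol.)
Yes. B → S / B → b on { 'b' }; S → S f S / S → b n on { 'b' }

A FIRST/FIRST conflict occurs when two productions N → α and N → β for the same non-terminal have FIRST(α) ∩ FIRST(β) ≠ ∅ (with ε ∈ FIRST of a nullable right-hand side, so two nullable alternatives also conflict).

FIRST sets of the non-terminals at (or reachable through a nullable prefix from) the front of some alternative:
  FIRST(S) = { 'b' }

Productions for B:
  B → n: FIRST = { 'n' }
  B → S: FIRST = { 'b' }
  B → b: FIRST = { 'b' }
Productions for S:
  S → S f S: FIRST = { 'b' }
  S → b n: FIRST = { 'b' }

Conflict for B: B → S and B → b
  Overlap: { 'b' }
Conflict for S: S → S f S and S → b n
  Overlap: { 'b' }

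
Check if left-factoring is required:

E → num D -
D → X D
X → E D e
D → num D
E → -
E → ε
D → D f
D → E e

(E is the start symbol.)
No, left-factoring is not needed

Left-factoring is needed when two productions for the same non-terminal
share a common prefix on the right-hand side.

Productions for E:
  E → num D -
  E → -
  E → ε
Productions for D:
  D → X D
  D → num D
  D → D f
  D → E e

No common prefixes found.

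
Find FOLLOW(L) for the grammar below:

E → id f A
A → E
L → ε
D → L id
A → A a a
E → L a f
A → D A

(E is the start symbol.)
To compute FOLLOW(L), find every occurrence of L on a right-hand side N → α L β: add FIRST(β) \ {ε}, and if β is empty or nullable also add FOLLOW(N). Iterate to a fixed point.

In D → L id: L is followed by id, add FIRST(id) \ {ε} = { 'id' }
In E → L a f: L is followed by a f, add FIRST(a f) \ {ε} = { 'a' }

Taking the union: FOLLOW(L) = { 'a', 'id' }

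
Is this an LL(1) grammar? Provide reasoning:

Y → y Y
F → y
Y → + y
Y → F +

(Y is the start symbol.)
No. Predict set conflict for Y: { 'y' }

A grammar is LL(1) if for each non-terminal N with multiple productions, the predict sets of those productions are pairwise disjoint, where PREDICT(N → α) = (FIRST(α) \ {ε}) ∪ (FOLLOW(N) if α ⇒* ε).

Relevant sets:
  FIRST(F) = { 'y' }

For Y:
  PREDICT(Y → y Y) = { 'y' }
  PREDICT(Y → '+' y) = { '+' }
  PREDICT(Y → F '+') = { 'y' }
F has a single production, so nothing to check there.

Conflict found: Predict set conflict for Y: { 'y' }
The grammar is NOT LL(1).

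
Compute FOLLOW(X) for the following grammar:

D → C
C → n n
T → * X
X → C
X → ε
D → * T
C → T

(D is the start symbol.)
To compute FOLLOW(X), find every occurrence of X on a right-hand side N → α X β: add FIRST(β) \ {ε}, and if β is empty or nullable also add FOLLOW(N). Iterate to a fixed point.

In T → * X: X is at the end, add FOLLOW(T)

The FOLLOW sets referred to above (computed the same way, to a fixed point):
  FOLLOW(T) = { $ }

Taking the union: FOLLOW(X) = { $ }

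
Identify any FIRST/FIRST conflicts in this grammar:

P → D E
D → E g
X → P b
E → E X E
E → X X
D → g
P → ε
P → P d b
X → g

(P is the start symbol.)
Yes. P → D E / P → P d b on { 'b', 'd', 'g' }; D → E g / D → g on { 'g' }; X → P b / X → g on { 'g' }; E → E X E / E → X X on { 'b', 'd', 'g' }

A FIRST/FIRST conflict occurs when two productions N → α and N → β for the same non-terminal have FIRST(α) ∩ FIRST(β) ≠ ∅ (with ε ∈ FIRST of a nullable right-hand side, so two nullable alternatives also conflict).

FIRST sets of the non-terminals at (or reachable through a nullable prefix from) the front of some alternative:
  FIRST(D) = { 'b', 'd', 'g' }
  FIRST(P) = { 'b', 'd', 'g', ε }
  FIRST(E) = { 'b', 'd', 'g' }
  FIRST(X) = { 'b', 'd', 'g' }

Productions for P:
  P → D E: FIRST = { 'b', 'd', 'g' }
  P → ε: FIRST = { ε }
  P → P d b: FIRST = { 'b', 'd', 'g' }
Productions for D:
  D → E g: FIRST = { 'b', 'd', 'g' }
  D → g: FIRST = { 'g' }
Productions for X:
  X → P b: FIRST = { 'b', 'd', 'g' }
  X → g: FIRST = { 'g' }
Productions for E:
  E → E X E: FIRST = { 'b', 'd', 'g' }
  E → X X: FIRST = { 'b', 'd', 'g' }

Conflict for P: P → D E and P → P d b
  Overlap: { 'b', 'd', 'g' }
Conflict for D: D → E g and D → g
  Overlap: { 'g' }
Conflict for X: X → P b and X → g
  Overlap: { 'g' }
Conflict for E: E → E X E and E → X X
  Overlap: { 'b', 'd', 'g' }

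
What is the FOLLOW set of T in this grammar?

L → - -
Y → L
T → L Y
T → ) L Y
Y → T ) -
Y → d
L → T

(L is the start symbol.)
To compute FOLLOW(T), find every occurrence of T on a right-hand side N → α T β: add FIRST(β) \ {ε}, and if β is empty or nullable also add FOLLOW(N). Iterate to a fixed point.

In Y → T ) -: T is followed by ')' '-', add FIRST(')' '-') \ {ε} = { ')' }
In L → T: T is at the end, add FOLLOW(L)

The FOLLOW sets referred to above (computed the same way, to a fixed point):
  FOLLOW(L) = { $, ')', '-', 'd' }

Taking the union: FOLLOW(T) = { $, ')', '-', 'd' }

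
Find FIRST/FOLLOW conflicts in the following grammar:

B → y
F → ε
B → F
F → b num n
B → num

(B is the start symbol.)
A FIRST/FOLLOW conflict occurs when a non-terminal N has a nullable alternative N → β (β ⇒* ε) and another alternative N → α with FIRST(α) ∩ FOLLOW(N) ≠ ∅: on such a lookahead the parser cannot decide between expanding α and letting N vanish via β.

Nullable non-terminals: B, F.
FIRST sets used below: FIRST(F) = { 'b', ε }

B: nullable alternative(s) B → F; FOLLOW(B) = { $ }
  B → y: FIRST \ {ε} = { 'y' } — disjoint from FOLLOW(B)
  B → F: FIRST \ {ε} = { 'b' } — this is the only nullable alternative, skip
  B → num: FIRST \ {ε} = { 'num' } — disjoint from FOLLOW(B)

F: nullable alternative(s) F → ε; FOLLOW(F) = { $ }
  F → ε: FIRST \ {ε} = { } — this is the only nullable alternative, skip
  F → b num n: FIRST \ {ε} = { 'b' } — disjoint from FOLLOW(F)

No FIRST/FOLLOW conflicts found.

Answer: No FIRST/FOLLOW conflicts.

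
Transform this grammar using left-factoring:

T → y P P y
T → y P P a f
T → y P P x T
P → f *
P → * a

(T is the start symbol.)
Left-factoring transforms A → αβ₁ | αβ₂ into A → αA' and A' → β₁ | β₂
(α is the longest common prefix among the alternatives). Repeat until
no nonterminal has two alternatives with a common prefix.

Round 1: T has alternatives sharing prefix 'y P P'. Introduce T': T → y P P T'
  Add: T' → y
  Add: T' → a f
  Add: T' → x T

No remaining common prefixes — done.

Resulting grammar:
T → y P P T'
T' → y
T' → a f
T' → x T
P → f *
P → * a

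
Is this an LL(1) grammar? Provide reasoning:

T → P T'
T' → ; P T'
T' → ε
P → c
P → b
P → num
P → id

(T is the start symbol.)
Yes, the grammar is LL(1).

Relevant sets:
  FOLLOW(T') = { $ }

For T':
  PREDICT(T' → ';' P T') = { ';' }
  PREDICT(T' → ε) = { $ }
For P:
  PREDICT(P → c) = { 'c' }
  PREDICT(P → b) = { 'b' }
  PREDICT(P → num) = { 'num' }
  PREDICT(P → id) = { 'id' }
T has a single production, so nothing to check there.

All predict sets are disjoint. The grammar IS LL(1).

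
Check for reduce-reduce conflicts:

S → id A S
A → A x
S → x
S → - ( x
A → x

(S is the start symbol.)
Augment with S' → S and build the canonical LR(0) collection (I0 = CLOSURE({[S' → . S]}), then GOTO on every symbol after a dot until no new states appear). It has 11 states:
  I0: { [S → . - ( x], [S → . id A S], [S → . x], [S' → . S] }  — shift
  I1: { [S → - . ( x] }  — shift
  I2: { [S' → S .] }  — accept
  I3: { [A → . A x], [A → . x], [S → id . A S] }  — shift
  I4: { [S → x .] }  — reduce
  I5: { [A → A . x], [S → . - ( x], [S → . id A S], [S → . x], [S → id A . S] }  — shift
  I6: { [A → x .] }  — reduce
  I7: { [S → id A S .] }  — reduce
  I8: { [A → A x .], [S → x .] }  — 2 reduces
  I9: { [S → - ( . x] }  — shift
  I10: { [S → - ( x .] }  — reduce

I8 contains complete items [A → A x .], [S → x .] — reduce-reduce conflict.

Answer: Yes — I8: [A → A x .] vs [S → x .]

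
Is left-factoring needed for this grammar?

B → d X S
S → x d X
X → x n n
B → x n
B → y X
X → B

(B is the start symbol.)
No, left-factoring is not needed

Left-factoring is needed when two productions for the same non-terminal
share a common prefix on the right-hand side.

Productions for B:
  B → d X S
  B → x n
  B → y X
Productions for X:
  X → x n n
  X → B

No common prefixes found.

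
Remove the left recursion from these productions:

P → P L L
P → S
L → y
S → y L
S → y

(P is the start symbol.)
P is directly left-recursive. The standard transformation for
  A → A α₁ | ... | A α_m | β₁ | ... | β_n
is
  A  → β₁ A' | ... | β_n A'
  A' → α₁ A' | ... | α_m A' | ε

P → S becomes P → S P'
P → P L L becomes P' → L L P'
Add P' → ε

Productions for other non-terminals are unchanged:
  L → y
  S → y L
  S → y

Resulting grammar:
P → S P'
P' → L L P'
P' → ε
L → y
S → y L
S → y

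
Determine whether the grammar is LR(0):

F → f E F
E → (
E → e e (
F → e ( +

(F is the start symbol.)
Yes, the grammar is LR(0)

Augment with F' → F and build the canonical LR(0) collection (I0 = CLOSURE({[F' → . F]}), then GOTO on every symbol after a dot until no new states appear). It has 12 states:
  I0: { [F → . e ( +], [F → . f E F], [F' → . F] }  — shift
  I1: { [F' → F .] }  — accept
  I2: { [F → e . ( +] }  — shift
  I3: { [E → . (], [E → . e e (], [F → f . E F] }  — shift
  I4: { [E → ( .] }  — reduce
  I5: { [F → . e ( +], [F → . f E F], [F → f E . F] }  — shift
  I6: { [E → e . e (] }  — shift
  I7: { [E → e e . (] }  — shift
  I8: { [E → e e ( .] }  — reduce
  I9: { [F → f E F .] }  — reduce
  I10: { [F → e ( . +] }  — shift
  I11: { [F → e ( + .] }  — reduce

Every state is either a pure shift/goto state or contains exactly one complete item and nothing to shift — no conflicts. The grammar is LR(0).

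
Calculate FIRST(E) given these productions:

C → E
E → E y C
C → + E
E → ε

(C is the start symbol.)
{ 'y', ε }

To compute FIRST(E), examine every production with E on the left-hand side, reading each right-hand side left to right until a non-nullable symbol is reached.

From E → E y C:
  - E is the symbol being defined: contributes nothing new
    E is nullable, so continue to the next symbol
  - y is a terminal: add 'y' and stop
From E → ε:
  - ε-production, so ε ∈ FIRST(E)

Collecting: FIRST(E) = { 'y', ε }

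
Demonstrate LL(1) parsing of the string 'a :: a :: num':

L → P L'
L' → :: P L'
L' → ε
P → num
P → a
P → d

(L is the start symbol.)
LL(1) parsing maintains a stack (initially the start symbol over $) and the input. At each step: if the stack top is a terminal, match it against the current input token; if it is a non-terminal N, replace it with the RHS of M[N, lookahead] (the unique production whose predict set contains the lookahead).

Stack is shown with the top on the left.

Stack      Input            Action
----------------------------------
L $        a :: a :: num $  output L → P L'
P L' $     a :: a :: num $  output P → a
a L' $     a :: a :: num $  match 'a'
L' $       :: a :: num $    output L' → :: P L'
:: P L' $  :: a :: num $    match '::'
P L' $     a :: num $       output P → a
a L' $     a :: num $       match 'a'
L' $       :: num $         output L' → :: P L'
:: P L' $  :: num $         match '::'
P L' $     num $            output P → num
num L' $   num $            match 'num'
L' $       $                output L' → ε
$          $                accept

The string is accepted.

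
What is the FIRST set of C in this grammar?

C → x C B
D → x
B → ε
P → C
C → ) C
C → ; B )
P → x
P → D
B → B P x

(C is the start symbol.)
{ ')', ';', 'x' }

To compute FIRST(C), examine every production with C on the left-hand side, reading each right-hand side left to right until a non-nullable symbol is reached.

From C → x C B:
  - x is a terminal: add 'x' and stop
From C → ) C:
  - ')' is a terminal: add ')' and stop
From C → ; B ):
  - ';' is a terminal: add ';' and stop

Collecting: FIRST(C) = { ')', ';', 'x' }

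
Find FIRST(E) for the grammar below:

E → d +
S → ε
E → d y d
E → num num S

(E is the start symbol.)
{ 'd', 'num' }

To compute FIRST(E), examine every production with E on the left-hand side, reading each right-hand side left to right until a non-nullable symbol is reached.

From E → d +:
  - d is a terminal: add 'd' and stop
From E → d y d:
  - d is a terminal: add 'd' and stop
From E → num num S:
  - num is a terminal: add 'num' and stop

Collecting: FIRST(E) = { 'd', 'num' }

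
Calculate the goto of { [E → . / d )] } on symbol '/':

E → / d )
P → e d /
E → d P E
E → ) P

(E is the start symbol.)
{ [E → / . d )] }

GOTO(I, '/') = CLOSURE({ [A → αX.β] : [A → α.Xβ] ∈ I, X = '/' })

Items with dot before '/', with the dot advanced:
  [E → . / d )] → [E → / . d )]
Closure adds nothing (no advanced item has the dot before a non-terminal).

GOTO = { [E → / . d )] }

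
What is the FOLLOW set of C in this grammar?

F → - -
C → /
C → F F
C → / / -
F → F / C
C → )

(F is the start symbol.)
In F → F / C: C is at the end, add FOLLOW(F)

The FOLLOW sets referred to above (computed the same way, to a fixed point):
  FOLLOW(F) = { $, '-', '/' }

Taking the union: FOLLOW(C) = { $, '-', '/' }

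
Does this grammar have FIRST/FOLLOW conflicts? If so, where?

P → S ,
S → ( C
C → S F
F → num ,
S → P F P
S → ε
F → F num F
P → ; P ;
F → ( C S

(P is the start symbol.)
Yes. S → '(' C with FOLLOW(S) on { '(' }; S → P F P with FOLLOW(S) on { '(', ',', ';' }

A FIRST/FOLLOW conflict occurs when a non-terminal N has a nullable alternative N → β (β ⇒* ε) and another alternative N → α with FIRST(α) ∩ FOLLOW(N) ≠ ∅: on such a lookahead the parser cannot decide between expanding α and letting N vanish via β.

Nullable non-terminals: S.
FIRST sets used below: FIRST(P) = { '(', ',', ';' }

S: nullable alternative(s) S → ε; FOLLOW(S) = { '(', ',', ';', 'num' }
  S → ( C: FIRST \ {ε} = { '(' } — overlaps FOLLOW(S) on { '(' }: CONFLICT
  S → P F P: FIRST \ {ε} = { '(', ',', ';' } — overlaps FOLLOW(S) on { '(', ',', ';' }: CONFLICT
  S → ε: FIRST \ {ε} = { } — this is the only nullable alternative, skip

C, F, P have no nullable alternative, so no FIRST/FOLLOW check is needed there.

So the grammar has 2 FIRST/FOLLOW conflicts (marked CONFLICT above).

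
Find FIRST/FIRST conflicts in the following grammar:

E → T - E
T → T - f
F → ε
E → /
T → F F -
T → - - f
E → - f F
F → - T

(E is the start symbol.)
FIRST sets of the non-terminals at (or reachable through a nullable prefix from) the front of some alternative:
  FIRST(T) = { '-' }
  FIRST(F) = { '-', ε }

Productions for E:
  E → T - E: FIRST = { '-' }
  E → /: FIRST = { '/' }
  E → - f F: FIRST = { '-' }
Productions for T:
  T → T - f: FIRST = { '-' }
  T → F F -: FIRST = { '-' }
  T → - - f: FIRST = { '-' }
Productions for F:
  F → ε: FIRST = { ε }
  F → - T: FIRST = { '-' }

Conflict for E: E → T - E and E → - f F
  Overlap: { '-' }
Conflict for T: T → T - f and T → F F -
  Overlap: { '-' }
Conflict for T: T → T - f and T → - - f
  Overlap: { '-' }
Conflict for T: T → F F - and T → - - f
  Overlap: { '-' }

Answer: Yes. E → T '-' E / E → '-' f F on { '-' }; T → T '-' f / T → F F '-' on { '-' }; T → T '-' f / T → '-' '-' f on { '-' }; T → F F '-' / T → '-' '-' f on { '-' }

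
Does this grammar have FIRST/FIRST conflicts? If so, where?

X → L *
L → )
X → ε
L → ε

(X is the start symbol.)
FIRST sets of the non-terminals at (or reachable through a nullable prefix from) the front of some alternative:
  FIRST(L) = { ')', ε }

Productions for X:
  X → L *: FIRST = { ')', '*' }
  X → ε: FIRST = { ε }
Productions for L:
  L → ): FIRST = { ')' }
  L → ε: FIRST = { ε }

All alternatives of each non-terminal have pairwise disjoint FIRST sets.

Answer: No FIRST/FIRST conflicts.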